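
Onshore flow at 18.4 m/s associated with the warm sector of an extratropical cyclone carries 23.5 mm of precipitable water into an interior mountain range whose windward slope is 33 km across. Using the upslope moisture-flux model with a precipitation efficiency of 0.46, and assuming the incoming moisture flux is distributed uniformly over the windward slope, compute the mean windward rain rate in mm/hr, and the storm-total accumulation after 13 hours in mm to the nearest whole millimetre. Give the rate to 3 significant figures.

R ≈ 21.7 mm/hr; total ≈ 282 mm

Incoming column moisture flux per unit ridge length: F = V × PW = 18.4 × 23.5 = 432.4 mm·m/s.
Spread over the 33 km slope with efficiency ε = 0.46: R = ε·F/W = 0.46 × 432.4 / 33000 m = 6.027e-03 mm/s.
R = 6.027e-03 × 3600 = 21.7 mm/hr.
Over 13 h: total = 21.7 × 13 = 282.1 ≈ 282 mm.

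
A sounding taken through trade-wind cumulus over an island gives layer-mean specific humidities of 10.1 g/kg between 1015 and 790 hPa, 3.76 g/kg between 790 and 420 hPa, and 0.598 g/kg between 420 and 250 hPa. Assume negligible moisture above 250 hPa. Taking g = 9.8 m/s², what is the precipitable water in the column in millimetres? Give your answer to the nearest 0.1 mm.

PW ≈ 38.4 mm

Precipitable water is the column-integrated vapour mass per unit area: PW = (1/g) Σ q̄ Δp, with q in kg/kg and Δp in Pa (1 kg/m² of water = 1 mm).
Layer 1015–790 hPa: Δp = 225 hPa = 22500 Pa, q̄ = 0.0101 kg/kg → 0.0101 × 22500 / 9.8 = 23.19 mm
Layer 790–420 hPa: Δp = 370 hPa = 37000 Pa, q̄ = 0.00376 kg/kg → 0.00376 × 37000 / 9.8 = 14.20 mm
Layer 420–250 hPa: Δp = 170 hPa = 17000 Pa, q̄ = 0.000598 kg/kg → 0.000598 × 17000 / 9.8 = 1.04 mm
PW = 23.19 + 14.20 + 1.04 = 38.43 ≈ 38.4 mm.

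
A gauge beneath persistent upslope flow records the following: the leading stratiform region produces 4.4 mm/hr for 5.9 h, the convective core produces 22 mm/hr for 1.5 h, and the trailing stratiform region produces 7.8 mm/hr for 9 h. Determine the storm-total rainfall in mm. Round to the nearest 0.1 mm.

total ≈ 129.2 mm

Total = Σ Rᵢ Δtᵢ = 4.4 × 5.9 + 22 × 1.5 + 7.8 × 9
      = 25.96 + 33 + 70.2 = 129.2 mm.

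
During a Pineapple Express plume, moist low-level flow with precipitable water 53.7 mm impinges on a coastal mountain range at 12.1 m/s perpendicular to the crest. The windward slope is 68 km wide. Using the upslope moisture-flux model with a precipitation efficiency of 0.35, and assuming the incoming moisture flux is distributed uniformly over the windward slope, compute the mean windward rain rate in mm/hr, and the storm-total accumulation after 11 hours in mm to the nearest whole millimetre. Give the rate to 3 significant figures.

Incoming column moisture flux per unit ridge length: F = V × PW = 12.1 × 53.7 = 649.77 mm·m/s.
Spread over the 68 km slope with efficiency ε = 0.35: R = ε·F/W = 0.35 × 649.77 / 68000 m = 3.344e-03 mm/s.
R = 3.344e-03 × 3600 = 12.0 mm/hr.
Over 11 h: total = 12.0 × 11 = 132 mm.

R ≈ 12.0 mm/hr; total ≈ 132 mm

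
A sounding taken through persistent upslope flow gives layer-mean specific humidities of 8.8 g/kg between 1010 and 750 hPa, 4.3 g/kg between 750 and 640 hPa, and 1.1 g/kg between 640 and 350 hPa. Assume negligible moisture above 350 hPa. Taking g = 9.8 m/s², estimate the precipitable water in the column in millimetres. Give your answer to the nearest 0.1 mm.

Precipitable water is the column-integrated vapour mass per unit area: PW = (1/g) Σ q̄ Δp, with q in kg/kg and Δp in Pa (1 kg/m² of water = 1 mm).
Layer 1010–750 hPa: Δp = 260 hPa = 26000 Pa, q̄ = 0.0088 kg/kg → 0.0088 × 26000 / 9.8 = 23.35 mm
Layer 750–640 hPa: Δp = 110 hPa = 11000 Pa, q̄ = 0.0043 kg/kg → 0.0043 × 11000 / 9.8 = 4.83 mm
Layer 640–350 hPa: Δp = 290 hPa = 29000 Pa, q̄ = 0.0011 kg/kg → 0.0011 × 29000 / 9.8 = 3.26 mm
PW = 23.35 + 4.83 + 3.26 = 31.44 ≈ 31.4 mm.

PW ≈ 31.4 mm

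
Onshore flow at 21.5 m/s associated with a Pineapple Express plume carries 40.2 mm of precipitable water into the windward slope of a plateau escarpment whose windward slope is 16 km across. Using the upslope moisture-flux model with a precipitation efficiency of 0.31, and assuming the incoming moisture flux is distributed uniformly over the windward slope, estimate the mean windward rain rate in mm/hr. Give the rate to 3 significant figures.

R ≈ 60.3 mm/hr

Incoming column moisture flux per unit ridge length: F = V × PW = 21.5 × 40.2 = 864.3 mm·m/s.
Spread over the 16 km slope with efficiency ε = 0.31: R = ε·F/W = 0.31 × 864.3 / 16000 m = 1.675e-02 mm/s.
R = 1.675e-02 × 3600 = 60.3 mm/hr.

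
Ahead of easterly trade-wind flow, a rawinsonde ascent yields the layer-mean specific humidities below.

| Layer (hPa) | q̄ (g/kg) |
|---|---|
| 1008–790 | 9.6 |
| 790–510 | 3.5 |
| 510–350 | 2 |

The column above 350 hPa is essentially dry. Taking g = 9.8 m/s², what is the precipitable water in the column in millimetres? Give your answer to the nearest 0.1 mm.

PW ≈ 34.6 mm

Precipitable water is the column-integrated vapour mass per unit area: PW = (1/g) Σ q̄ Δp, with q in kg/kg and Δp in Pa (1 kg/m² of water = 1 mm).
Layer 1008–790 hPa: Δp = 218 hPa = 21800 Pa, q̄ = 0.0096 kg/kg → 0.0096 × 21800 / 9.8 = 21.36 mm
Layer 790–510 hPa: Δp = 280 hPa = 28000 Pa, q̄ = 0.0035 kg/kg → 0.0035 × 28000 / 9.8 = 10.00 mm
Layer 510–350 hPa: Δp = 160 hPa = 16000 Pa, q̄ = 0.002 kg/kg → 0.002 × 16000 / 9.8 = 3.27 mm
PW = 21.36 + 10.00 + 3.27 = 34.63 ≈ 34.6 mm.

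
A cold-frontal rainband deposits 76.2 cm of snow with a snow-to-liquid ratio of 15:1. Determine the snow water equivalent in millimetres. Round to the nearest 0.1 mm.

SWE ≈ 50.8 mm

SWE = snow depth / ratio = 76.2 cm / 15 = 5.080 cm = 50.8 mm.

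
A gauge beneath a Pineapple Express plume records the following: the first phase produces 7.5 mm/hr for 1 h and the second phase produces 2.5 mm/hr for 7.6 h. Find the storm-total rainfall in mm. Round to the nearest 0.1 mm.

total ≈ 26.5 mm

Total = Σ Rᵢ Δtᵢ = 7.5 × 1 + 2.5 × 7.6
      = 7.5 + 19 = 26.5 mm.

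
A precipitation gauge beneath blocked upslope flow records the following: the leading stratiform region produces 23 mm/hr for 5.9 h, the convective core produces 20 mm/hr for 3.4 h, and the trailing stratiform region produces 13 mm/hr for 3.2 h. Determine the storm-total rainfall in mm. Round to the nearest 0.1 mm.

Total = Σ Rᵢ Δtᵢ = 23 × 5.9 + 20 × 3.4 + 13 × 3.2
      = 135.7 + 68 + 41.6 = 245.3 mm.

total ≈ 245.3 mm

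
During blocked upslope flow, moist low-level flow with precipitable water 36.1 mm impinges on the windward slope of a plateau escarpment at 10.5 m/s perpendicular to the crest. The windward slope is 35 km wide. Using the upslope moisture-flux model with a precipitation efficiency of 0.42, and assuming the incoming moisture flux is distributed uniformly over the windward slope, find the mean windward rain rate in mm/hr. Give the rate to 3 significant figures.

Incoming column moisture flux per unit ridge length: F = V × PW = 10.5 × 36.1 = 379.05 mm·m/s.
Spread over the 35 km slope with efficiency ε = 0.42: R = ε·F/W = 0.42 × 379.05 / 35000 m = 4.549e-03 mm/s.
R = 4.549e-03 × 3600 = 16.4 mm/hr.

R ≈ 16.4 mm/hr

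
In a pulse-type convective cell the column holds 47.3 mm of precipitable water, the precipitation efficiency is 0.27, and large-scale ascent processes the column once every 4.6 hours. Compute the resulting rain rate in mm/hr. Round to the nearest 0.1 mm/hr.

Each overturning extracts ε × PW = 0.27 × 47.3 = 12.771 mm.
Rate = ε·PW / τ = 12.771 / 4.6 h = 2.8 mm/hr.

R ≈ 2.8 mm/hr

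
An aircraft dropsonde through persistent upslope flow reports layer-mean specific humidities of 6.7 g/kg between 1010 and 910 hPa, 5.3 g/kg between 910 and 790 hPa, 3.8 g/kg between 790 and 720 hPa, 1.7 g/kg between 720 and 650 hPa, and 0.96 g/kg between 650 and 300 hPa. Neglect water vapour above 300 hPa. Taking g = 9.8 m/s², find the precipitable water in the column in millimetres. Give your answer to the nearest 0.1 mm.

PW ≈ 20.7 mm

Precipitable water is the column-integrated vapour mass per unit area: PW = (1/g) Σ q̄ Δp, with q in kg/kg and Δp in Pa (1 kg/m² of water = 1 mm).
Layer 1010–910 hPa: Δp = 100 hPa = 10000 Pa, q̄ = 0.0067 kg/kg → 0.0067 × 10000 / 9.8 = 6.84 mm
Layer 910–790 hPa: Δp = 120 hPa = 12000 Pa, q̄ = 0.0053 kg/kg → 0.0053 × 12000 / 9.8 = 6.49 mm
Layer 790–720 hPa: Δp = 70 hPa = 7000 Pa, q̄ = 0.0038 kg/kg → 0.0038 × 7000 / 9.8 = 2.71 mm
Layer 720–650 hPa: Δp = 70 hPa = 7000 Pa, q̄ = 0.0017 kg/kg → 0.0017 × 7000 / 9.8 = 1.21 mm
Layer 650–300 hPa: Δp = 350 hPa = 35000 Pa, q̄ = 0.00096 kg/kg → 0.00096 × 35000 / 9.8 = 3.43 mm
PW = 6.84 + 6.49 + 2.71 + 1.21 + 3.43 = 20.68 ≈ 20.7 mm.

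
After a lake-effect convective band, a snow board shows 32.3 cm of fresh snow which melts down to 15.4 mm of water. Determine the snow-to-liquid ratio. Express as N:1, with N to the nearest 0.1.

ratio ≈ 21.0

Ratio = snow depth / SWE = 323 mm / 15.4 mm = 21.0, i.e. 21.0:1.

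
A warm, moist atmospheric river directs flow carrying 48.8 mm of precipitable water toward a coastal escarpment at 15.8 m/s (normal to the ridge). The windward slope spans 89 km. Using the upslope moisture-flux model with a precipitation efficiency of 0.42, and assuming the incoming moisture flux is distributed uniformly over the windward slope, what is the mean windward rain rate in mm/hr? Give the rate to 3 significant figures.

R ≈ 13.1 mm/hr

Incoming column moisture flux per unit ridge length: F = V × PW = 15.8 × 48.8 = 771.04 mm·m/s.
Spread over the 89 km slope with efficiency ε = 0.42: R = ε·F/W = 0.42 × 771.04 / 89000 m = 3.639e-03 mm/s.
R = 3.639e-03 × 3600 = 13.1 mm/hr.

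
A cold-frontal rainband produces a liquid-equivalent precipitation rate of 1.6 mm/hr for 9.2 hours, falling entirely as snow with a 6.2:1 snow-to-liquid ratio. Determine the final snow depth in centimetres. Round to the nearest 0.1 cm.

Liquid-equivalent depth = 1.6 × 9.2 = 14.72 mm.
Snow depth = 14.72 mm × 6.2 = 91.264 mm = 9.1 cm.

snow depth ≈ 9.1 cm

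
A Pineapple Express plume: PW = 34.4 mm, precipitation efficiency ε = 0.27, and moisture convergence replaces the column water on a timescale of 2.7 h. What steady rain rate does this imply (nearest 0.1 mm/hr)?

R ≈ 3.4 mm/hr

Each overturning extracts ε × PW = 0.27 × 34.4 = 9.288 mm.
Rate = ε·PW / τ = 9.288 / 2.7 h = 3.4 mm/hr.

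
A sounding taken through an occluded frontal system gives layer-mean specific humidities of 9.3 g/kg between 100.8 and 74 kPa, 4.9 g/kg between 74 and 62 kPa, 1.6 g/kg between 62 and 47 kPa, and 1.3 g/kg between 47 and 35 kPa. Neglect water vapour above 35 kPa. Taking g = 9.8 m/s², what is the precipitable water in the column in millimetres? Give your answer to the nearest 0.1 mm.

PW ≈ 35.5 mm

Precipitable water is the column-integrated vapour mass per unit area: PW = (1/g) Σ q̄ Δp, with q in kg/kg and Δp in Pa (1 kg/m² of water = 1 mm).
Layer 100.8–74 kPa: Δp = 268 hPa = 26800 Pa, q̄ = 0.0093 kg/kg → 0.0093 × 26800 / 9.8 = 25.43 mm
Layer 74–62 kPa: Δp = 120 hPa = 12000 Pa, q̄ = 0.0049 kg/kg → 0.0049 × 12000 / 9.8 = 6.00 mm
Layer 62–47 kPa: Δp = 150 hPa = 15000 Pa, q̄ = 0.0016 kg/kg → 0.0016 × 15000 / 9.8 = 2.45 mm
Layer 47–35 kPa: Δp = 120 hPa = 12000 Pa, q̄ = 0.0013 kg/kg → 0.0013 × 12000 / 9.8 = 1.59 mm
PW = 25.43 + 6.00 + 2.45 + 1.59 = 35.47 ≈ 35.5 mm.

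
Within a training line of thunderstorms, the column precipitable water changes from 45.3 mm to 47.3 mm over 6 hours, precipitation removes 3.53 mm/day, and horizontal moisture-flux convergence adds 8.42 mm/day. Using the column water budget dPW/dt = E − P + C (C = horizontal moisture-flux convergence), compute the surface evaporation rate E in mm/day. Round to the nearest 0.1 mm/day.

dPW/dt = (47.3 − 45.3) mm / (6/24 day) = +8.000 mm/day.
E = dPW/dt + P − C = (+8.000) + 3.53 − (8.42) = 3.1 mm/day.

E ≈ 3.1 mm/day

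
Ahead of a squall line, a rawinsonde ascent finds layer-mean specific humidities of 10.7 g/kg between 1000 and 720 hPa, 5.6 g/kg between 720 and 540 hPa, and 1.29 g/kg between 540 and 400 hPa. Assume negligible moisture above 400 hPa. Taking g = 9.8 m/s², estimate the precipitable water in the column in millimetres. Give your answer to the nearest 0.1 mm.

PW ≈ 42.7 mm

Precipitable water is the column-integrated vapour mass per unit area: PW = (1/g) Σ q̄ Δp, with q in kg/kg and Δp in Pa (1 kg/m² of water = 1 mm).
Layer 1000–720 hPa: Δp = 280 hPa = 28000 Pa, q̄ = 0.0107 kg/kg → 0.0107 × 28000 / 9.8 = 30.57 mm
Layer 720–540 hPa: Δp = 180 hPa = 18000 Pa, q̄ = 0.0056 kg/kg → 0.0056 × 18000 / 9.8 = 10.29 mm
Layer 540–400 hPa: Δp = 140 hPa = 14000 Pa, q̄ = 0.00129 kg/kg → 0.00129 × 14000 / 9.8 = 1.84 mm
PW = 30.57 + 10.29 + 1.84 = 42.70 ≈ 42.7 mm.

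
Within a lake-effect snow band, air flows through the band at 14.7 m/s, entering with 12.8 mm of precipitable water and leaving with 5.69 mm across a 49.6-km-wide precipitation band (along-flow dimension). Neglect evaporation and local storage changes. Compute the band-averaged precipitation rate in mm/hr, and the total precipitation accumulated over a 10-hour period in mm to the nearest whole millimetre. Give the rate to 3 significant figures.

R ≈ 7.59 mm/hr; total ≈ 76 mm

Column moisture flux per unit crosswind length is F = V × PW.
Inflow: F_in = 14.7 × 12.8 = 188.16 mm·m/s
Outflow: F_out = 14.7 × 5.69 = 83.643 mm·m/s
Steady-state rate R = (F_in − F_out)/L = (188.16 − 83.643) / 49600 m = 2.107e-03 mm/s.
R = 2.107e-03 × 3600 = 7.59 mm/hr.
Over 10 h: total = 7.59 × 10 = 75.9 ≈ 76 mm.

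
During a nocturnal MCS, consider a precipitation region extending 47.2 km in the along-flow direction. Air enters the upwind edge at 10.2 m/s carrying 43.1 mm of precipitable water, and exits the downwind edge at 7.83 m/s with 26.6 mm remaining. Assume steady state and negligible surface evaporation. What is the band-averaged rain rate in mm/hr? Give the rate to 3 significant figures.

Column moisture flux per unit crosswind length is F = V × PW.
Inflow: F_in = 10.2 × 43.1 = 439.62 mm·m/s
Outflow: F_out = 7.83 × 26.6 = 208.278 mm·m/s
Steady-state rate R = (F_in − F_out)/L = (439.62 − 208.278) / 47200 m = 4.901e-03 mm/s.
R = 4.901e-03 × 3600 = 17.6 mm/hr.

R ≈ 17.6 mm/hr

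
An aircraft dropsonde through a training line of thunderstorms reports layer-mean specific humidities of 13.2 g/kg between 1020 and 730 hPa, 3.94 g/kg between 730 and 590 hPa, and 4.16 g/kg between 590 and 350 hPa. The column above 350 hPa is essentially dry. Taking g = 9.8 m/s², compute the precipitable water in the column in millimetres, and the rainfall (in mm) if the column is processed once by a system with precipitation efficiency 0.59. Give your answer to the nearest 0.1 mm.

PW ≈ 54.9 mm; rainfall ≈ 32.4 mm

Precipitable water is the column-integrated vapour mass per unit area: PW = (1/g) Σ q̄ Δp, with q in kg/kg and Δp in Pa (1 kg/m² of water = 1 mm).
Layer 1020–730 hPa: Δp = 290 hPa = 29000 Pa, q̄ = 0.0132 kg/kg → 0.0132 × 29000 / 9.8 = 39.06 mm
Layer 730–590 hPa: Δp = 140 hPa = 14000 Pa, q̄ = 0.00394 kg/kg → 0.00394 × 14000 / 9.8 = 5.63 mm
Layer 590–350 hPa: Δp = 240 hPa = 24000 Pa, q̄ = 0.00416 kg/kg → 0.00416 × 24000 / 9.8 = 10.19 mm
PW = 39.06 + 5.63 + 10.19 = 54.88 ≈ 54.9 mm.
Rainfall = ε × PW = 0.59 × 54.9 = 32.4 mm.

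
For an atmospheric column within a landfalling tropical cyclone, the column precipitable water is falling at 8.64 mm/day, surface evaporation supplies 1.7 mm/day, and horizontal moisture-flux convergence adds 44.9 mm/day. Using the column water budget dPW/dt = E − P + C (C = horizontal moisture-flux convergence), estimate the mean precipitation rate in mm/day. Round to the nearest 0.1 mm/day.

P ≈ 55.2 mm/day

dPW/dt = -8.64 mm/day.
P = E + C − dPW/dt = 1.7 + (44.9) − (-8.64) = 55.2 mm/day.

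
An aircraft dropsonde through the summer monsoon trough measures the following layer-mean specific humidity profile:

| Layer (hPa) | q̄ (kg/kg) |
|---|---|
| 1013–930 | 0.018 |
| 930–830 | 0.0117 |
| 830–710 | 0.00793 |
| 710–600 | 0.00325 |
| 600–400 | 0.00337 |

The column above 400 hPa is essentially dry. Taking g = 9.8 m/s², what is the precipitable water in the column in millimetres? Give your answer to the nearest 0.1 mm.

Precipitable water is the column-integrated vapour mass per unit area: PW = (1/g) Σ q̄ Δp, with q in kg/kg and Δp in Pa (1 kg/m² of water = 1 mm).
Layer 1013–930 hPa: Δp = 83 hPa = 8300 Pa, q̄ = 0.018 kg/kg → 0.018 × 8300 / 9.8 = 15.24 mm
Layer 930–830 hPa: Δp = 100 hPa = 10000 Pa, q̄ = 0.0117 kg/kg → 0.0117 × 10000 / 9.8 = 11.94 mm
Layer 830–710 hPa: Δp = 120 hPa = 12000 Pa, q̄ = 0.00793 kg/kg → 0.00793 × 12000 / 9.8 = 9.71 mm
Layer 710–600 hPa: Δp = 110 hPa = 11000 Pa, q̄ = 0.00325 kg/kg → 0.00325 × 11000 / 9.8 = 3.65 mm
Layer 600–400 hPa: Δp = 200 hPa = 20000 Pa, q̄ = 0.00337 kg/kg → 0.00337 × 20000 / 9.8 = 6.88 mm
PW = 15.24 + 11.94 + 9.71 + 3.65 + 6.88 = 47.42 ≈ 47.4 mm.

PW ≈ 47.4 mm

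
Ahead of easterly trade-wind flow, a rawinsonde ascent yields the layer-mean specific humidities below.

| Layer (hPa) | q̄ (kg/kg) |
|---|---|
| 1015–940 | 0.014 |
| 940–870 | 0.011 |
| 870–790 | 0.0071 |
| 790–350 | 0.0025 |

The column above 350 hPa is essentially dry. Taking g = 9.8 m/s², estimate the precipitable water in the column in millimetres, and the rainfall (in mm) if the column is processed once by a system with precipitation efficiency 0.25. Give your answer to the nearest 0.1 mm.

Precipitable water is the column-integrated vapour mass per unit area: PW = (1/g) Σ q̄ Δp, with q in kg/kg and Δp in Pa (1 kg/m² of water = 1 mm).
Layer 1015–940 hPa: Δp = 75 hPa = 7500 Pa, q̄ = 0.014 kg/kg → 0.014 × 7500 / 9.8 = 10.71 mm
Layer 940–870 hPa: Δp = 70 hPa = 7000 Pa, q̄ = 0.011 kg/kg → 0.011 × 7000 / 9.8 = 7.86 mm
Layer 870–790 hPa: Δp = 80 hPa = 8000 Pa, q̄ = 0.0071 kg/kg → 0.0071 × 8000 / 9.8 = 5.80 mm
Layer 790–350 hPa: Δp = 440 hPa = 44000 Pa, q̄ = 0.0025 kg/kg → 0.0025 × 44000 / 9.8 = 11.22 mm
PW = 10.71 + 7.86 + 5.80 + 11.22 = 35.59 ≈ 35.6 mm.
Rainfall = ε × PW = 0.25 × 35.6 = 8.9 mm.

PW ≈ 35.6 mm; rainfall ≈ 8.9 mm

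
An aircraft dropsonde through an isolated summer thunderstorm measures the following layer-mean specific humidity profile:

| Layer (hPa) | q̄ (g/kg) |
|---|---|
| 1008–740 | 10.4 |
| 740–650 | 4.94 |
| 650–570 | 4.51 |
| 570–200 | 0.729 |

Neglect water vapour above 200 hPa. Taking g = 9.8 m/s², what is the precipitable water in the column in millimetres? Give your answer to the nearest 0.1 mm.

Precipitable water is the column-integrated vapour mass per unit area: PW = (1/g) Σ q̄ Δp, with q in kg/kg and Δp in Pa (1 kg/m² of water = 1 mm).
Layer 1008–740 hPa: Δp = 268 hPa = 26800 Pa, q̄ = 0.0104 kg/kg → 0.0104 × 26800 / 9.8 = 28.44 mm
Layer 740–650 hPa: Δp = 90 hPa = 9000 Pa, q̄ = 0.00494 kg/kg → 0.00494 × 9000 / 9.8 = 4.54 mm
Layer 650–570 hPa: Δp = 80 hPa = 8000 Pa, q̄ = 0.00451 kg/kg → 0.00451 × 8000 / 9.8 = 3.68 mm
Layer 570–200 hPa: Δp = 370 hPa = 37000 Pa, q̄ = 0.000729 kg/kg → 0.000729 × 37000 / 9.8 = 2.75 mm
PW = 28.44 + 4.54 + 3.68 + 2.75 = 39.41 ≈ 39.4 mm.

PW ≈ 39.4 mm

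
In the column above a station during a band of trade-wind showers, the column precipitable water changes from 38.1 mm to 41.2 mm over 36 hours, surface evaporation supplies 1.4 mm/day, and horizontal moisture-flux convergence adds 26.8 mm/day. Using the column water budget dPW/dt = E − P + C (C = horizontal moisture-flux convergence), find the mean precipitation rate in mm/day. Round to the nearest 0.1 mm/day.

P ≈ 26.1 mm/day

dPW/dt = (41.2 − 38.1) mm / (36/24 day) = +2.067 mm/day.
P = E + C − dPW/dt = 1.4 + (26.8) − (+2.067) = 26.1 mm/day.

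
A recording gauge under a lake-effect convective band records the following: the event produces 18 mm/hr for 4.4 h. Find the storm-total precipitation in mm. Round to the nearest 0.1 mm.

Total = Σ Rᵢ Δtᵢ = 18 × 4.4
      = 79.2 = 79.2 mm.

total ≈ 79.2 mm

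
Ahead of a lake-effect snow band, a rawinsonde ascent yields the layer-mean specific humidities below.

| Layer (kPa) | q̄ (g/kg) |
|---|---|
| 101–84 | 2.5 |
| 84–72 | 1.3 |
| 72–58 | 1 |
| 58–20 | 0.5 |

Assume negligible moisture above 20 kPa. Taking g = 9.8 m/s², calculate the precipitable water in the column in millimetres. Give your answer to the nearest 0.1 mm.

PW ≈ 9.3 mm

Precipitable water is the column-integrated vapour mass per unit area: PW = (1/g) Σ q̄ Δp, with q in kg/kg and Δp in Pa (1 kg/m² of water = 1 mm).
Layer 101–84 kPa: Δp = 170 hPa = 17000 Pa, q̄ = 0.0025 kg/kg → 0.0025 × 17000 / 9.8 = 4.34 mm
Layer 84–72 kPa: Δp = 120 hPa = 12000 Pa, q̄ = 0.0013 kg/kg → 0.0013 × 12000 / 9.8 = 1.59 mm
Layer 72–58 kPa: Δp = 140 hPa = 14000 Pa, q̄ = 0.001 kg/kg → 0.001 × 14000 / 9.8 = 1.43 mm
Layer 58–20 kPa: Δp = 380 hPa = 38000 Pa, q̄ = 0.0005 kg/kg → 0.0005 × 38000 / 9.8 = 1.94 mm
PW = 4.34 + 1.59 + 1.43 + 1.94 = 9.30 ≈ 9.3 mm.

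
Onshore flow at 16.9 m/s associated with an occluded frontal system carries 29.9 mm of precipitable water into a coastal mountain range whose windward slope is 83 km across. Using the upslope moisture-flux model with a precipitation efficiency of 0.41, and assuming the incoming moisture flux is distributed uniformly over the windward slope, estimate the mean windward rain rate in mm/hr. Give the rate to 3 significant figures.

R ≈ 8.99 mm/hr

Incoming column moisture flux per unit ridge length: F = V × PW = 16.9 × 29.9 = 505.31 mm·m/s.
Spread over the 83 km slope with efficiency ε = 0.41: R = ε·F/W = 0.41 × 505.31 / 83000 m = 2.496e-03 mm/s.
R = 2.496e-03 × 3600 = 8.99 mm/hr.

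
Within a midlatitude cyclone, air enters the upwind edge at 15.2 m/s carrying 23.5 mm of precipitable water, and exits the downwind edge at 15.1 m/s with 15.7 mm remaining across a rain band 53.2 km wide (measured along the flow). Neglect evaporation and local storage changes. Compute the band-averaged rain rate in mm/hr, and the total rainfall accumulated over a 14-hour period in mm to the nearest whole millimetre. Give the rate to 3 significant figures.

R ≈ 8.13 mm/hr; total ≈ 114 mm

Column moisture flux per unit crosswind length is F = V × PW.
Inflow: F_in = 15.2 × 23.5 = 357.2 mm·m/s
Outflow: F_out = 15.1 × 15.7 = 237.07 mm·m/s
Steady-state rate R = (F_in − F_out)/L = (357.2 − 237.07) / 53200 m = 2.258e-03 mm/s.
R = 2.258e-03 × 3600 = 8.13 mm/hr.
Over 14 h: total = 8.13 × 14 = 113.82 ≈ 114 mm.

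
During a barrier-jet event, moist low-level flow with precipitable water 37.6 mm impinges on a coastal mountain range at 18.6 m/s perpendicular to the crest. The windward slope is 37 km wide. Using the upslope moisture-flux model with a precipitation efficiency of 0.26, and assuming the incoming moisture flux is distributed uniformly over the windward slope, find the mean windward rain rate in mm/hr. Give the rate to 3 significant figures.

Incoming column moisture flux per unit ridge length: F = V × PW = 18.6 × 37.6 = 699.36 mm·m/s.
Spread over the 37 km slope with efficiency ε = 0.26: R = ε·F/W = 0.26 × 699.36 / 37000 m = 4.914e-03 mm/s.
R = 4.914e-03 × 3600 = 17.7 mm/hr.

R ≈ 17.7 mm/hr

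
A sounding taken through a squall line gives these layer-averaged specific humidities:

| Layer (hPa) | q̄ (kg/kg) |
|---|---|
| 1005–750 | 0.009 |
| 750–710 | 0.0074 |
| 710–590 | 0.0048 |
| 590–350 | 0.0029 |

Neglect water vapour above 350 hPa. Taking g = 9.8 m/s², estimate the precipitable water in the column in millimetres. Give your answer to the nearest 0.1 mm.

PW ≈ 39.4 mm

Precipitable water is the column-integrated vapour mass per unit area: PW = (1/g) Σ q̄ Δp, with q in kg/kg and Δp in Pa (1 kg/m² of water = 1 mm).
Layer 1005–750 hPa: Δp = 255 hPa = 25500 Pa, q̄ = 0.009 kg/kg → 0.009 × 25500 / 9.8 = 23.42 mm
Layer 750–710 hPa: Δp = 40 hPa = 4000 Pa, q̄ = 0.0074 kg/kg → 0.0074 × 4000 / 9.8 = 3.02 mm
Layer 710–590 hPa: Δp = 120 hPa = 12000 Pa, q̄ = 0.0048 kg/kg → 0.0048 × 12000 / 9.8 = 5.88 mm
Layer 590–350 hPa: Δp = 240 hPa = 24000 Pa, q̄ = 0.0029 kg/kg → 0.0029 × 24000 / 9.8 = 7.10 mm
PW = 23.42 + 3.02 + 5.88 + 7.10 = 39.42 ≈ 39.4 mm.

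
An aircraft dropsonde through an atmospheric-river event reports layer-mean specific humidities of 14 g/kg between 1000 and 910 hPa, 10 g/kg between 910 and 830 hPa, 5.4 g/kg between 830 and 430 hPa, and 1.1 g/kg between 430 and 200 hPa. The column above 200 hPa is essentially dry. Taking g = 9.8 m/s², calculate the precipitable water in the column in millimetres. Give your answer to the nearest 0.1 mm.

PW ≈ 45.6 mm

Precipitable water is the column-integrated vapour mass per unit area: PW = (1/g) Σ q̄ Δp, with q in kg/kg and Δp in Pa (1 kg/m² of water = 1 mm).
Layer 1000–910 hPa: Δp = 90 hPa = 9000 Pa, q̄ = 0.014 kg/kg → 0.014 × 9000 / 9.8 = 12.86 mm
Layer 910–830 hPa: Δp = 80 hPa = 8000 Pa, q̄ = 0.01 kg/kg → 0.01 × 8000 / 9.8 = 8.16 mm
Layer 830–430 hPa: Δp = 400 hPa = 40000 Pa, q̄ = 0.0054 kg/kg → 0.0054 × 40000 / 9.8 = 22.04 mm
Layer 430–200 hPa: Δp = 230 hPa = 23000 Pa, q̄ = 0.0011 kg/kg → 0.0011 × 23000 / 9.8 = 2.58 mm
PW = 12.86 + 8.16 + 22.04 + 2.58 = 45.64 ≈ 45.6 mm.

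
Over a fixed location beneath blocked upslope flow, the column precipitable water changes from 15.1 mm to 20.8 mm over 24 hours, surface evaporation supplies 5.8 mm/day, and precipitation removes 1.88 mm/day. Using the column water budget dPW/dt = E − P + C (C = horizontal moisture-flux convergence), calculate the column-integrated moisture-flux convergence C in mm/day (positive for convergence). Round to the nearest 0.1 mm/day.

dPW/dt = (20.8 − 15.1) mm / (24/24 day) = +5.700 mm/day.
C = dPW/dt − E + P = (+5.700) − 5.8 + 1.88 = 1.8 mm/day.

C ≈ 1.8 mm/day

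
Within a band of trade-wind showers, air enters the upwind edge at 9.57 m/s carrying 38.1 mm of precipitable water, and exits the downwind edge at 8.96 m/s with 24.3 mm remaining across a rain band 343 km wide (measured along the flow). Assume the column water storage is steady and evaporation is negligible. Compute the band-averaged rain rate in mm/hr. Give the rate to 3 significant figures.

Column moisture flux per unit crosswind length is F = V × PW.
Inflow: F_in = 9.57 × 38.1 = 364.617 mm·m/s
Outflow: F_out = 8.96 × 24.3 = 217.728 mm·m/s
Steady-state rate R = (F_in − F_out)/L = (364.617 − 217.728) / 343000 m = 4.282e-04 mm/s.
R = 4.282e-04 × 3600 = 1.54 mm/hr.

R ≈ 1.54 mm/hr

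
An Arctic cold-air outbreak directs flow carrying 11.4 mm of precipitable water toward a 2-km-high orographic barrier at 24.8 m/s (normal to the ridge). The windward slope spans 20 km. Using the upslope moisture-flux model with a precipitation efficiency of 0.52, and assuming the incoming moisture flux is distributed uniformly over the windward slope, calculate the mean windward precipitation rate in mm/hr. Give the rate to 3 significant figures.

R ≈ 26.5 mm/hr

Incoming column moisture flux per unit ridge length: F = V × PW = 24.8 × 11.4 = 282.72 mm·m/s.
Spread over the 20 km slope with efficiency ε = 0.52: R = ε·F/W = 0.52 × 282.72 / 20000 m = 7.351e-03 mm/s.
R = 7.351e-03 × 3600 = 26.5 mm/hr.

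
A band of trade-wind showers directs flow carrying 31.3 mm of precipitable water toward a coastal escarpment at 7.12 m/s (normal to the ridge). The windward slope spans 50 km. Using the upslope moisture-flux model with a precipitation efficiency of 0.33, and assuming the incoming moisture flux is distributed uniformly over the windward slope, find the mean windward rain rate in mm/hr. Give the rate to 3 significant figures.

Incoming column moisture flux per unit ridge length: F = V × PW = 7.12 × 31.3 = 222.856 mm·m/s.
Spread over the 50 km slope with efficiency ε = 0.33: R = ε·F/W = 0.33 × 222.856 / 50000 m = 1.471e-03 mm/s.
R = 1.471e-03 × 3600 = 5.30 mm/hr.

R ≈ 5.30 mm/hr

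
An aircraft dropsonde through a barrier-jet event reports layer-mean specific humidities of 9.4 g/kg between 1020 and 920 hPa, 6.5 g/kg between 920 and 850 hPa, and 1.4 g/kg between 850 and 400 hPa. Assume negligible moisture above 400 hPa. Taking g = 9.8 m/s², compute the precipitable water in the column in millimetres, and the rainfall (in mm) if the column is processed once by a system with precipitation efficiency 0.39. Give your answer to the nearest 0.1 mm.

Precipitable water is the column-integrated vapour mass per unit area: PW = (1/g) Σ q̄ Δp, with q in kg/kg and Δp in Pa (1 kg/m² of water = 1 mm).
Layer 1020–920 hPa: Δp = 100 hPa = 10000 Pa, q̄ = 0.0094 kg/kg → 0.0094 × 10000 / 9.8 = 9.59 mm
Layer 920–850 hPa: Δp = 70 hPa = 7000 Pa, q̄ = 0.0065 kg/kg → 0.0065 × 7000 / 9.8 = 4.64 mm
Layer 850–400 hPa: Δp = 450 hPa = 45000 Pa, q̄ = 0.0014 kg/kg → 0.0014 × 45000 / 9.8 = 6.43 mm
PW = 9.59 + 4.64 + 6.43 = 20.66 ≈ 20.7 mm.
Rainfall = ε × PW = 0.39 × 20.7 = 8.1 mm.

PW ≈ 20.7 mm; rainfall ≈ 8.1 mm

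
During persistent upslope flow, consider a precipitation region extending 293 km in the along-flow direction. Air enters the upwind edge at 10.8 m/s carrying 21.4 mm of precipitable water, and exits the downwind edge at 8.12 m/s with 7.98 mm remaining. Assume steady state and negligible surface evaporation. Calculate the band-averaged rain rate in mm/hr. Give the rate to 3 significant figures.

Column moisture flux per unit crosswind length is F = V × PW.
Inflow: F_in = 10.8 × 21.4 = 231.12 mm·m/s
Outflow: F_out = 8.12 × 7.98 = 64.7976 mm·m/s
Steady-state rate R = (F_in − F_out)/L = (231.12 − 64.7976) / 293000 m = 5.677e-04 mm/s.
R = 5.677e-04 × 3600 = 2.04 mm/hr.

R ≈ 2.04 mm/hr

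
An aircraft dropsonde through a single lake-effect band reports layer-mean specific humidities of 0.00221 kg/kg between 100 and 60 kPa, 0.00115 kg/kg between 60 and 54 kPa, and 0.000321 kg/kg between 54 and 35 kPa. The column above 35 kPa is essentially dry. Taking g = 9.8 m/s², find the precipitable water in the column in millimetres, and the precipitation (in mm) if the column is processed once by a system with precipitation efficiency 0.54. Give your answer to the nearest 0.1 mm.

PW ≈ 10.3 mm; precipitation ≈ 5.6 mm

Precipitable water is the column-integrated vapour mass per unit area: PW = (1/g) Σ q̄ Δp, with q in kg/kg and Δp in Pa (1 kg/m² of water = 1 mm).
Layer 100–60 kPa: Δp = 400 hPa = 40000 Pa, q̄ = 0.00221 kg/kg → 0.00221 × 40000 / 9.8 = 9.02 mm
Layer 60–54 kPa: Δp = 60 hPa = 6000 Pa, q̄ = 0.00115 kg/kg → 0.00115 × 6000 / 9.8 = 0.70 mm
Layer 54–35 kPa: Δp = 190 hPa = 19000 Pa, q̄ = 0.000321 kg/kg → 0.000321 × 19000 / 9.8 = 0.62 mm
PW = 9.02 + 0.70 + 0.62 = 10.34 ≈ 10.3 mm.
Precipitation = ε × PW = 0.54 × 10.3 = 5.6 mm.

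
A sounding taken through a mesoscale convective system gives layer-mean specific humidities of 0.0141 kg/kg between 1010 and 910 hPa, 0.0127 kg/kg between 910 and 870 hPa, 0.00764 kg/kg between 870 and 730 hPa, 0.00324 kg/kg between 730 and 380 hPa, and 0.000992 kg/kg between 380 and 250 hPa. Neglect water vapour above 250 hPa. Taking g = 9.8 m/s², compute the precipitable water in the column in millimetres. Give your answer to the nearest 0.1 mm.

PW ≈ 43.4 mm

Precipitable water is the column-integrated vapour mass per unit area: PW = (1/g) Σ q̄ Δp, with q in kg/kg and Δp in Pa (1 kg/m² of water = 1 mm).
Layer 1010–910 hPa: Δp = 100 hPa = 10000 Pa, q̄ = 0.0141 kg/kg → 0.0141 × 10000 / 9.8 = 14.39 mm
Layer 910–870 hPa: Δp = 40 hPa = 4000 Pa, q̄ = 0.0127 kg/kg → 0.0127 × 4000 / 9.8 = 5.18 mm
Layer 870–730 hPa: Δp = 140 hPa = 14000 Pa, q̄ = 0.00764 kg/kg → 0.00764 × 14000 / 9.8 = 10.91 mm
Layer 730–380 hPa: Δp = 350 hPa = 35000 Pa, q̄ = 0.00324 kg/kg → 0.00324 × 35000 / 9.8 = 11.57 mm
Layer 380–250 hPa: Δp = 130 hPa = 13000 Pa, q̄ = 0.000992 kg/kg → 0.000992 × 13000 / 9.8 = 1.32 mm
PW = 14.39 + 5.18 + 10.91 + 11.57 + 1.32 = 43.37 ≈ 43.4 mm.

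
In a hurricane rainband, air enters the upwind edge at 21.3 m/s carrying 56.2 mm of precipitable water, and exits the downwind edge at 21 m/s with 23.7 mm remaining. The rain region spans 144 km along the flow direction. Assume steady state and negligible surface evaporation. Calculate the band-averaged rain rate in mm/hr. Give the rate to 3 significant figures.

Column moisture flux per unit crosswind length is F = V × PW.
Inflow: F_in = 21.3 × 56.2 = 1197.06 mm·m/s
Outflow: F_out = 21 × 23.7 = 497.7 mm·m/s
Steady-state rate R = (F_in − F_out)/L = (1197.06 − 497.7) / 144000 m = 4.857e-03 mm/s.
R = 4.857e-03 × 3600 = 17.5 mm/hr.

R ≈ 17.5 mm/hr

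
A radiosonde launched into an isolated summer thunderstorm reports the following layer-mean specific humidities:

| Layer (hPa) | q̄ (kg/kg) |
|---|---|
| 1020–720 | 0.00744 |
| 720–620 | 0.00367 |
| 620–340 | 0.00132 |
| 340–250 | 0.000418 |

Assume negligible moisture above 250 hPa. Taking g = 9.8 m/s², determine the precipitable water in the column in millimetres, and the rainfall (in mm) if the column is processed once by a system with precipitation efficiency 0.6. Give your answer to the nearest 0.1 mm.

PW ≈ 30.7 mm; rainfall ≈ 18.4 mm

Precipitable water is the column-integrated vapour mass per unit area: PW = (1/g) Σ q̄ Δp, with q in kg/kg and Δp in Pa (1 kg/m² of water = 1 mm).
Layer 1020–720 hPa: Δp = 300 hPa = 30000 Pa, q̄ = 0.00744 kg/kg → 0.00744 × 30000 / 9.8 = 22.78 mm
Layer 720–620 hPa: Δp = 100 hPa = 10000 Pa, q̄ = 0.00367 kg/kg → 0.00367 × 10000 / 9.8 = 3.74 mm
Layer 620–340 hPa: Δp = 280 hPa = 28000 Pa, q̄ = 0.00132 kg/kg → 0.00132 × 28000 / 9.8 = 3.77 mm
Layer 340–250 hPa: Δp = 90 hPa = 9000 Pa, q̄ = 0.000418 kg/kg → 0.000418 × 9000 / 9.8 = 0.38 mm
PW = 22.78 + 3.74 + 3.77 + 0.38 = 30.67 ≈ 30.7 mm.
Rainfall = ε × PW = 0.6 × 30.7 = 18.4 mm.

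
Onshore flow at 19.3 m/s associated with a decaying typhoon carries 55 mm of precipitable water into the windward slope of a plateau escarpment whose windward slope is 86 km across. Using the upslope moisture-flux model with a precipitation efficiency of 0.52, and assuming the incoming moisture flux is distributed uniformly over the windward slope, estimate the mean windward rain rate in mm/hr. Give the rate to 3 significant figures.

R ≈ 23.1 mm/hr

Incoming column moisture flux per unit ridge length: F = V × PW = 19.3 × 55 = 1061.5 mm·m/s.
Spread over the 86 km slope with efficiency ε = 0.52: R = ε·F/W = 0.52 × 1061.5 / 86000 m = 6.418e-03 mm/s.
R = 6.418e-03 × 3600 = 23.1 mm/hr.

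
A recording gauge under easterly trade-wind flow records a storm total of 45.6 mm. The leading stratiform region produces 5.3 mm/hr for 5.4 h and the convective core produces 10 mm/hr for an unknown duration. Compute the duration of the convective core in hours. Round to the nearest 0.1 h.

duration ≈ 1.7 h

Known phases: 5.3 × 5.4 = 28.62 mm.
Remaining depth = 45.6 − 28.62 = 16.98 mm.
Duration = 16.98 / 10 = 1.7 h.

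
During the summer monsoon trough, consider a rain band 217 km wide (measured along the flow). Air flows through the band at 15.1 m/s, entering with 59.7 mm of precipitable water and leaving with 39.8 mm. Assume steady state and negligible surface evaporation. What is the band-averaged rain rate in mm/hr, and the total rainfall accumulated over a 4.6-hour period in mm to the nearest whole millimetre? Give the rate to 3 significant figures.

R ≈ 4.99 mm/hr; total ≈ 23 mm

Column moisture flux per unit crosswind length is F = V × PW.
Inflow: F_in = 15.1 × 59.7 = 901.47 mm·m/s
Outflow: F_out = 15.1 × 39.8 = 600.98 mm·m/s
Steady-state rate R = (F_in − F_out)/L = (901.47 − 600.98) / 217000 m = 1.385e-03 mm/s.
R = 1.385e-03 × 3600 = 4.99 mm/hr.
Over 4.6 h: total = 4.99 × 4.6 = 22.954 ≈ 23 mm.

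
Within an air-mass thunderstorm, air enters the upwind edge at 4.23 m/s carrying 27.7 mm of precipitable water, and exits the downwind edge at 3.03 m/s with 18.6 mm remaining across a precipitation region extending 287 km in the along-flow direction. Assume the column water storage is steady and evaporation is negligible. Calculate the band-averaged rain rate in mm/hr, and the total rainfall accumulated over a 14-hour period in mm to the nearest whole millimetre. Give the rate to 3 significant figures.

R ≈ 0.763 mm/hr; total ≈ 11 mm

Column moisture flux per unit crosswind length is F = V × PW.
Inflow: F_in = 4.23 × 27.7 = 117.171 mm·m/s
Outflow: F_out = 3.03 × 18.6 = 56.358 mm·m/s
Steady-state rate R = (F_in − F_out)/L = (117.171 − 56.358) / 287000 m = 2.119e-04 mm/s.
R = 2.119e-04 × 3600 = 0.763 mm/hr.
Over 14 h: total = 0.763 × 14 = 10.682 ≈ 11 mm.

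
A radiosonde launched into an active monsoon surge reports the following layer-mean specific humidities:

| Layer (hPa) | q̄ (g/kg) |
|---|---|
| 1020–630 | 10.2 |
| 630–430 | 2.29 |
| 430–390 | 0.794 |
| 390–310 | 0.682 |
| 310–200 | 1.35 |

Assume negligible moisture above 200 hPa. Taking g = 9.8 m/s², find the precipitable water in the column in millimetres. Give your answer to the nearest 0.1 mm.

PW ≈ 47.7 mm

Precipitable water is the column-integrated vapour mass per unit area: PW = (1/g) Σ q̄ Δp, with q in kg/kg and Δp in Pa (1 kg/m² of water = 1 mm).
Layer 1020–630 hPa: Δp = 390 hPa = 39000 Pa, q̄ = 0.0102 kg/kg → 0.0102 × 39000 / 9.8 = 40.59 mm
Layer 630–430 hPa: Δp = 200 hPa = 20000 Pa, q̄ = 0.00229 kg/kg → 0.00229 × 20000 / 9.8 = 4.67 mm
Layer 430–390 hPa: Δp = 40 hPa = 4000 Pa, q̄ = 0.000794 kg/kg → 0.000794 × 4000 / 9.8 = 0.32 mm
Layer 390–310 hPa: Δp = 80 hPa = 8000 Pa, q̄ = 0.000682 kg/kg → 0.000682 × 8000 / 9.8 = 0.56 mm
Layer 310–200 hPa: Δp = 110 hPa = 11000 Pa, q̄ = 0.00135 kg/kg → 0.00135 × 11000 / 9.8 = 1.52 mm
PW = 40.59 + 4.67 + 0.32 + 0.56 + 1.52 = 47.66 ≈ 47.7 mm.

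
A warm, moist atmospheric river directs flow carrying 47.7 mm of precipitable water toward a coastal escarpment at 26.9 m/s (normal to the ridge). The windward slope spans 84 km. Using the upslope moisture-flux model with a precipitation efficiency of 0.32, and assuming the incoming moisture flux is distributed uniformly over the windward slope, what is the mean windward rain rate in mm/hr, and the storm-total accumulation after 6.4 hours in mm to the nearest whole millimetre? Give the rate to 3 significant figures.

R ≈ 17.6 mm/hr; total ≈ 113 mm

Incoming column moisture flux per unit ridge length: F = V × PW = 26.9 × 47.7 = 1283.13 mm·m/s.
Spread over the 84 km slope with efficiency ε = 0.32: R = ε·F/W = 0.32 × 1283.13 / 84000 m = 4.888e-03 mm/s.
R = 4.888e-03 × 3600 = 17.6 mm/hr.
Over 6.4 h: total = 17.6 × 6.4 = 112.64 ≈ 113 mm.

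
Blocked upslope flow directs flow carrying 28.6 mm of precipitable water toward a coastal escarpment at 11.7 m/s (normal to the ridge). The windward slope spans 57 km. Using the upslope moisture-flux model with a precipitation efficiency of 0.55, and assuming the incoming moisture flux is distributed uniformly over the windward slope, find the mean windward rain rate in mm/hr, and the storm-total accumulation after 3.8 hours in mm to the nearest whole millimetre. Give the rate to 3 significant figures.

R ≈ 11.6 mm/hr; total ≈ 44 mm

Incoming column moisture flux per unit ridge length: F = V × PW = 11.7 × 28.6 = 334.62 mm·m/s.
Spread over the 57 km slope with efficiency ε = 0.55: R = ε·F/W = 0.55 × 334.62 / 57000 m = 3.229e-03 mm/s.
R = 3.229e-03 × 3600 = 11.6 mm/hr.
Over 3.8 h: total = 11.6 × 3.8 = 44.08 ≈ 44 mm.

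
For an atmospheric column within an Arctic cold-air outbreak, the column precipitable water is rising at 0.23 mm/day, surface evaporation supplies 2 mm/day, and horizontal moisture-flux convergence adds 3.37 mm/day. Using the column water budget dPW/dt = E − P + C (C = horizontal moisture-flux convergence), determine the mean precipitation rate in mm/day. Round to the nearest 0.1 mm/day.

dPW/dt = +0.23 mm/day.
P = E + C − dPW/dt = 2 + (3.37) − (+0.23) = 5.1 mm/day.

P ≈ 5.1 mm/day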